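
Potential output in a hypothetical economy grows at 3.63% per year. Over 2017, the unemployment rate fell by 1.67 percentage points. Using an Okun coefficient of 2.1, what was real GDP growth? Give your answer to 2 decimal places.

7.14%

Growth-rate Okun's law: g_Y = g_Y* - β × Δu.
g_Y = 3.63 - 2.1 × (-1.67) = 3.63 + 3.507 = 7.137%, i.e. 7.14% to 2 d.p.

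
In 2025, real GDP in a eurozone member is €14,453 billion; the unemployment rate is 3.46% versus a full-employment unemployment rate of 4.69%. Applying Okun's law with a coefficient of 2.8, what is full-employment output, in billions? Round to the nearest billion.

Unemployment gap = 3.46 - 4.69 = -1.23 points, so output gap = -2.8 × (-1.23) = 3.444%.
Since Y = Y* × (1 + gap/100), Y* = 14453/1.03444 ≈ 13972 billion.

€13,972 billion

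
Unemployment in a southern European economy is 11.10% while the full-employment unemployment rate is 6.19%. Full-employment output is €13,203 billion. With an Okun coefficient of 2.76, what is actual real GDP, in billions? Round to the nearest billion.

Unemployment gap = 11.1 - 6.19 = 4.91 points, so the output gap is -2.76 × 4.91 = -13.5516%.
Actual GDP = 13203 × (1 - 13.5516/100) = 13203 × 0.864484 ≈ 11414 billion.

€11,414 billion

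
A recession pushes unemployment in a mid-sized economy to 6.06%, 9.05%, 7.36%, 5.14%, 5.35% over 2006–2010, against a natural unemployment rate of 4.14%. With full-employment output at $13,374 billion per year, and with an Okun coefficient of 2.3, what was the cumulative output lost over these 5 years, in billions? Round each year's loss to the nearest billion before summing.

Year 2006: gap = -2.3 × (6.06 - 4.14) = -4.416%, loss ≈ 13374 × 4.416/100 ≈ 591.
Year 2007: gap = -2.3 × (9.05 - 4.14) = -11.293%, loss ≈ 13374 × 11.293/100 ≈ 1510.
Year 2008: gap = -2.3 × (7.36 - 4.14) = -7.406%, loss ≈ 13374 × 7.406/100 ≈ 990.
Year 2009: gap = -2.3 × (5.14 - 4.14) = -2.3%, loss ≈ 13374 × 2.3/100 ≈ 308.
Year 2010: gap = -2.3 × (5.35 - 4.14) = -2.783%, loss ≈ 13374 × 2.783/100 ≈ 372.
Total lost output = 591 + 1510 + 990 + 308 + 372 = 3771 billion.

$3,771 billion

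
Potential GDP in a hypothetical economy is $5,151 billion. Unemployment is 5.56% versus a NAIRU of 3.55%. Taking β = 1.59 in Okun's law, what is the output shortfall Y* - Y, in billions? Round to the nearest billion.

$165 billion

Output gap = -1.59 × (5.56 - 3.55) = -1.59 × 2.01 = -3.1959%.
Actual GDP ≈ 5151 × 0.968041 ≈ 4986 billion, so the shortfall is 5151 - 4986 = 165 billion.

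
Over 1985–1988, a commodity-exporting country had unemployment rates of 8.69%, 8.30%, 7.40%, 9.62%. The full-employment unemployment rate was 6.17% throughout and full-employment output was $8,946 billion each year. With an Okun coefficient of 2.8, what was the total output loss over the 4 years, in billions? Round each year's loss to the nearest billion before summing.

Year 1985: gap = -2.8 × (8.69 - 6.17) = -7.056%, loss ≈ 8946 × 7.056/100 ≈ 631.
Year 1986: gap = -2.8 × (8.3 - 6.17) = -5.964%, loss ≈ 8946 × 5.964/100 ≈ 534.
Year 1987: gap = -2.8 × (7.4 - 6.17) = -3.444%, loss ≈ 8946 × 3.444/100 ≈ 308.
Year 1988: gap = -2.8 × (9.62 - 6.17) = -9.66%, loss ≈ 8946 × 9.66/100 ≈ 864.
Total lost output = 631 + 534 + 308 + 864 = 2337 billion.

$2,337 billion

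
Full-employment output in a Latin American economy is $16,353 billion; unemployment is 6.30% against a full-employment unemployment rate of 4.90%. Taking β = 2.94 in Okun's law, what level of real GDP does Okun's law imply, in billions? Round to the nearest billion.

$15,680 billion

Unemployment gap = 6.3 - 4.9 = 1.4 points, so the output gap is -2.94 × 1.4 = -4.116%.
Actual GDP = 16353 × (1 - 4.116/100) = 16353 × 0.95884 ≈ 15680 billion.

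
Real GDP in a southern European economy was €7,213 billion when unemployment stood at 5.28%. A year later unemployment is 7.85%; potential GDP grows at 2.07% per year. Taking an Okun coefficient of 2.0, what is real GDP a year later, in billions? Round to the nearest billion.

Δu = 7.85 - 5.28 = 2.57 points.
Okun's law (growth form): g_Y = g_Y* - β × Δu = 2.07 - 2.0 × (2.57) = 2.07 - 5.14 = -3.07%.
Real GDP in the next year = 7213 × (1 - 3.07/100) = 7213 × 0.9693 ≈ 6992 billion.

€6,992 billion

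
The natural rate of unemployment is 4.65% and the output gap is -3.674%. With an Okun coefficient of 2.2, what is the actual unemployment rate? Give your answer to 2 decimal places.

6.32%

From Okun's law, u - u* = -(output gap)/β = -(-3.674)/2.2 = 1.67 points.
So u = 4.65 + 1.67 = 6.32%.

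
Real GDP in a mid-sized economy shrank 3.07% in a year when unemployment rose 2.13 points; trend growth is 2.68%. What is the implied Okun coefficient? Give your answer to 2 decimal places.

Growth form: g_Y = g_Y* - β × Δu, so β = (g_Y* - g_Y)/Δu.
β = (2.68 + 3.07)/2.13 = 5.75/2.13 = 2.70.

β ≈ 2.70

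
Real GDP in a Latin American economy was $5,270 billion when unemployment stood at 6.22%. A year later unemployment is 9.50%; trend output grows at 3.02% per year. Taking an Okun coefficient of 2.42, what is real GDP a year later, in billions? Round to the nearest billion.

Δu = 9.5 - 6.22 = 3.28 points.
Okun's law (growth form): g_Y = g_Y* - β × Δu = 3.02 - 2.42 × (3.28) = 3.02 - 7.9376 = -4.9176%.
Real GDP in the next year = 5270 × (1 - 4.9176/100) = 5270 × 0.950824 ≈ 5011 billion.

$5,011 billion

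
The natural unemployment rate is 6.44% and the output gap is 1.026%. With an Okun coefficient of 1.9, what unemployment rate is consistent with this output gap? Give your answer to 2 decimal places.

From Okun's law, u - u* = -(output gap)/β = -(1.026)/1.9 = -0.54 points.
So u = 6.44 - 0.54 = 5.90%.

5.90%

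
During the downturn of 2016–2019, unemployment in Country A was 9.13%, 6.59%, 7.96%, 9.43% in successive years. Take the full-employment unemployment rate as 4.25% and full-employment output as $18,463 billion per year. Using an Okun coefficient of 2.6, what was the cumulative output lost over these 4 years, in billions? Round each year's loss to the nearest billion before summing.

Year 2016: gap = -2.6 × (9.13 - 4.25) = -12.688%, loss ≈ 18463 × 12.688/100 ≈ 2343.
Year 2017: gap = -2.6 × (6.59 - 4.25) = -6.084%, loss ≈ 18463 × 6.084/100 ≈ 1123.
Year 2018: gap = -2.6 × (7.96 - 4.25) = -9.646%, loss ≈ 18463 × 9.646/100 ≈ 1781.
Year 2019: gap = -2.6 × (9.43 - 4.25) = -13.468%, loss ≈ 18463 × 13.468/100 ≈ 2487.
Total lost output = 2343 + 1123 + 1781 + 2487 = 7734 billion.

$7,734 billion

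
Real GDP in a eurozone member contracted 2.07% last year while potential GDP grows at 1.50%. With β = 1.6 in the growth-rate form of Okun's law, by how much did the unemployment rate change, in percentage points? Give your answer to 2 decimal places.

Growth-rate Okun's law: g_Y = g_Y* - β × Δu, so Δu = (g_Y* - g_Y)/β.
Δu = (1.5 + 2.07)/1.6 = 3.57/1.6 = 2.23 percentage points.

2.23 percentage points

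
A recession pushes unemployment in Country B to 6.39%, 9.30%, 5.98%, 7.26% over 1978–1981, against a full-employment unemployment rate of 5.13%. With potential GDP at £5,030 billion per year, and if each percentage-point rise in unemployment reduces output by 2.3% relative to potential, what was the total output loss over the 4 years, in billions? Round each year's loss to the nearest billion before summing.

£972 billion

Year 1978: gap = -2.3 × (6.39 - 5.13) = -2.898%, loss ≈ 5030 × 2.898/100 ≈ 146.
Year 1979: gap = -2.3 × (9.3 - 5.13) = -9.591%, loss ≈ 5030 × 9.591/100 ≈ 482.
Year 1980: gap = -2.3 × (5.98 - 5.13) = -1.955%, loss ≈ 5030 × 1.955/100 ≈ 98.
Year 1981: gap = -2.3 × (7.26 - 5.13) = -4.899%, loss ≈ 5030 × 4.899/100 ≈ 246.
Total lost output = 146 + 482 + 98 + 246 = 972 billion.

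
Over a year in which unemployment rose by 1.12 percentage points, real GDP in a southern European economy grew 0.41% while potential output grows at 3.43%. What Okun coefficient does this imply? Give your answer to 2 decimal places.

β ≈ 2.70

Growth form: g_Y = g_Y* - β × Δu, so β = (g_Y* - g_Y)/Δu.
β = (3.43 - 0.41)/1.12 = 3.02/1.12 = 2.70.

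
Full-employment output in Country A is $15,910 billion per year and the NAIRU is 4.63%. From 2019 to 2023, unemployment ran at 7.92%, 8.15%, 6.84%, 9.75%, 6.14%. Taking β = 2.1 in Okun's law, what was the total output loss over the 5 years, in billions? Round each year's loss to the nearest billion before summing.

Year 2019: gap = -2.1 × (7.92 - 4.63) = -6.909%, loss ≈ 15910 × 6.909/100 ≈ 1099.
Year 2020: gap = -2.1 × (8.15 - 4.63) = -7.392%, loss ≈ 15910 × 7.392/100 ≈ 1176.
Year 2021: gap = -2.1 × (6.84 - 4.63) = -4.641%, loss ≈ 15910 × 4.641/100 ≈ 738.
Year 2022: gap = -2.1 × (9.75 - 4.63) = -10.752%, loss ≈ 15910 × 10.752/100 ≈ 1711.
Year 2023: gap = -2.1 × (6.14 - 4.63) = -3.171%, loss ≈ 15910 × 3.171/100 ≈ 505.
Total lost output = 1099 + 1176 + 738 + 1711 + 505 = 5229 billion.

$5,229 billion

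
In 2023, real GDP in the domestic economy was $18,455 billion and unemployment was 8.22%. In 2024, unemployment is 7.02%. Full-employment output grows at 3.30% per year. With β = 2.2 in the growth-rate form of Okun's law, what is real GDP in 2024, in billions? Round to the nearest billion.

Δu = 7.02 - 8.22 = -1.2 points.
Okun's law (growth form): g_Y = g_Y* - β × Δu = 3.30 - 2.2 × (-1.20) = 3.3 + 2.64 = 5.94%.
Real GDP in the next year = 18455 × (1 + 5.94/100) = 18455 × 1.0594 ≈ 19551 billion.

$19,551 billion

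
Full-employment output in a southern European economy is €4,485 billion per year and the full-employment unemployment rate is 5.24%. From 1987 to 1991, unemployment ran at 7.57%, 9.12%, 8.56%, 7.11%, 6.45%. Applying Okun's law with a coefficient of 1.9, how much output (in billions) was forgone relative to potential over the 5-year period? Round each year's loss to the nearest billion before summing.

€1,075 billion

Year 1987: gap = -1.9 × (7.57 - 5.24) = -4.427%, loss ≈ 4485 × 4.427/100 ≈ 199.
Year 1988: gap = -1.9 × (9.12 - 5.24) = -7.372%, loss ≈ 4485 × 7.372/100 ≈ 331.
Year 1989: gap = -1.9 × (8.56 - 5.24) = -6.308%, loss ≈ 4485 × 6.308/100 ≈ 283.
Year 1990: gap = -1.9 × (7.11 - 5.24) = -3.553%, loss ≈ 4485 × 3.553/100 ≈ 159.
Year 1991: gap = -1.9 × (6.45 - 5.24) = -2.299%, loss ≈ 4485 × 2.299/100 ≈ 103.
Total lost output = 199 + 331 + 283 + 159 + 103 = 1075 billion.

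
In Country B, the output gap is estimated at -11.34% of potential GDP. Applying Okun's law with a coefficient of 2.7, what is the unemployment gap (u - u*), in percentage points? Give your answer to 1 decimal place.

4.2 percentage points

Okun's law: output gap = -β × (u - u*), so u - u* = -(output gap)/β.
u - u* = -(-11.34)/2.7 = 4.2 percentage points.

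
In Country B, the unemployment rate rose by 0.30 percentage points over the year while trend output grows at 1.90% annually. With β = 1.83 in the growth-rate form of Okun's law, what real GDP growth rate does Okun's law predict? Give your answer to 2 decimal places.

Growth-rate Okun's law: g_Y = g_Y* - β × Δu.
g_Y = 1.90 - 1.83 × (0.30) = 1.9 - 0.549 = 1.351%, i.e. 1.35% to 2 d.p.

1.35%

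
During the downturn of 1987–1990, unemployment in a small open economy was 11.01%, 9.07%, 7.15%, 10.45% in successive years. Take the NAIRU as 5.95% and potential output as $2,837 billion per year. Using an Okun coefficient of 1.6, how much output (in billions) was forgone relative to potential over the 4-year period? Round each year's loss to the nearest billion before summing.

$630 billion

Year 1987: gap = -1.6 × (11.01 - 5.95) = -8.096%, loss ≈ 2837 × 8.096/100 ≈ 230.
Year 1988: gap = -1.6 × (9.07 - 5.95) = -4.992%, loss ≈ 2837 × 4.992/100 ≈ 142.
Year 1989: gap = -1.6 × (7.15 - 5.95) = -1.92%, loss ≈ 2837 × 1.92/100 ≈ 54.
Year 1990: gap = -1.6 × (10.45 - 5.95) = -7.2%, loss ≈ 2837 × 7.2/100 ≈ 204.
Total lost output = 230 + 142 + 54 + 204 = 630 billion.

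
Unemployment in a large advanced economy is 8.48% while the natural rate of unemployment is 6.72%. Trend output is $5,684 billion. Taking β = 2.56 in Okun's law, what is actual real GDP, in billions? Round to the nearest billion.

$5,428 billion

Unemployment gap = 8.48 - 6.72 = 1.76 points, so the output gap is -2.56 × 1.76 = -4.5056%.
Actual GDP = 5684 × (1 - 4.5056/100) = 5684 × 0.954944 ≈ 5428 billion.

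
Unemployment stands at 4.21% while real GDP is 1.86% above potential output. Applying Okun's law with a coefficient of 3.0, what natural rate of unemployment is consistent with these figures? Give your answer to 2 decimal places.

From Okun's law, u - u* = -(output gap)/β = -(1.86)/3.0 = -0.62 points.
So u* = 4.21 + 0.62 = 4.83%.

4.83%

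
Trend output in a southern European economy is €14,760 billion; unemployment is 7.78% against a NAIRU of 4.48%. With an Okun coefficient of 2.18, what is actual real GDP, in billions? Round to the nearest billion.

Unemployment gap = 7.78 - 4.48 = 3.3 points, so the output gap is -2.18 × 3.3 = -7.194%.
Actual GDP = 14760 × (1 - 7.194/100) = 14760 × 0.92806 ≈ 13698 billion.

€13,698 billion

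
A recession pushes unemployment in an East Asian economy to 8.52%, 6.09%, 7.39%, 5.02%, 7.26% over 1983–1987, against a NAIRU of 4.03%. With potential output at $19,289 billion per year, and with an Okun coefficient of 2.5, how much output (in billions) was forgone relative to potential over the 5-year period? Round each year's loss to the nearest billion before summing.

Year 1983: gap = -2.5 × (8.52 - 4.03) = -11.225%, loss ≈ 19289 × 11.225/100 ≈ 2165.
Year 1984: gap = -2.5 × (6.09 - 4.03) = -5.15%, loss ≈ 19289 × 5.15/100 ≈ 993.
Year 1985: gap = -2.5 × (7.39 - 4.03) = -8.4%, loss ≈ 19289 × 8.4/100 ≈ 1620.
Year 1986: gap = -2.5 × (5.02 - 4.03) = -2.475%, loss ≈ 19289 × 2.475/100 ≈ 477.
Year 1987: gap = -2.5 × (7.26 - 4.03) = -8.075%, loss ≈ 19289 × 8.075/100 ≈ 1558.
Total lost output = 2165 + 993 + 1620 + 477 + 1558 = 6813 billion.

$6,813 billion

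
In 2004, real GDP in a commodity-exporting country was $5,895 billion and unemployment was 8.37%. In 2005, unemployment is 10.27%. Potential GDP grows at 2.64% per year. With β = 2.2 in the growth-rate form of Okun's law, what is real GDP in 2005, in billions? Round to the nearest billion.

Δu = 10.27 - 8.37 = 1.9 points.
Okun's law (growth form): g_Y = g_Y* - β × Δu = 2.64 - 2.2 × (1.90) = 2.64 - 4.18 = -1.54%.
Real GDP in the next year = 5895 × (1 - 1.54/100) = 5895 × 0.9846 ≈ 5804 billion.

$5,804 billion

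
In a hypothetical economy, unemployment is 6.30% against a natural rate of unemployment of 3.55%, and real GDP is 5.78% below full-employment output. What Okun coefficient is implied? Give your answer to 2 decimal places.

β ≈ 2.10

Okun's law: output gap = -β × (u - u*).
-5.78 = -β × (6.3 - 3.55) = -β × 2.75, so β = 5.78/2.75 = 2.10.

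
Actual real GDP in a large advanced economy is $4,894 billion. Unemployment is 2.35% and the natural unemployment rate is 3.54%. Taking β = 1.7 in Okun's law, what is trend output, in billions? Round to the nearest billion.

$4,797 billion

Unemployment gap = 2.35 - 3.54 = -1.19 points, so output gap = -1.7 × (-1.19) = 2.023%.
Since Y = Y* × (1 + gap/100), Y* = 4894/1.02023 ≈ 4797 billion.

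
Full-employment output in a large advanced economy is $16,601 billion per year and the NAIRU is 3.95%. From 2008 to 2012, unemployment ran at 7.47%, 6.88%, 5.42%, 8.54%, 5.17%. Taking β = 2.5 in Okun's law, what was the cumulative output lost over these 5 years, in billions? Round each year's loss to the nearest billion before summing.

$5,698 billion

Year 2008: gap = -2.5 × (7.47 - 3.95) = -8.8%, loss ≈ 16601 × 8.8/100 ≈ 1461.
Year 2009: gap = -2.5 × (6.88 - 3.95) = -7.325%, loss ≈ 16601 × 7.325/100 ≈ 1216.
Year 2010: gap = -2.5 × (5.42 - 3.95) = -3.675%, loss ≈ 16601 × 3.675/100 ≈ 610.
Year 2011: gap = -2.5 × (8.54 - 3.95) = -11.475%, loss ≈ 16601 × 11.475/100 ≈ 1905.
Year 2012: gap = -2.5 × (5.17 - 3.95) = -3.05%, loss ≈ 16601 × 3.05/100 ≈ 506.
Total lost output = 1461 + 1216 + 610 + 1905 + 506 = 5698 billion.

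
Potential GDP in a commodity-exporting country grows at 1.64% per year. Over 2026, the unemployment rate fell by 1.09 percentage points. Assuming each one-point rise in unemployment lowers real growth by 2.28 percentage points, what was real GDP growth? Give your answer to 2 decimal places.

4.13%

Growth-rate Okun's law: g_Y = g_Y* - β × Δu.
g_Y = 1.64 - 2.28 × (-1.09) = 1.64 + 2.4852 = 4.1252%, i.e. 4.13% to 2 d.p.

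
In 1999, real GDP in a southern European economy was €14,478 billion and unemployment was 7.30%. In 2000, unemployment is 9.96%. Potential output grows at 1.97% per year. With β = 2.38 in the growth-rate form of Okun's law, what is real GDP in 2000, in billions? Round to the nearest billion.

€13,847 billion

Δu = 9.96 - 7.3 = 2.66 points.
Okun's law (growth form): g_Y = g_Y* - β × Δu = 1.97 - 2.38 × (2.66) = 1.97 - 6.3308 = -4.3608%.
Real GDP in the next year = 14478 × (1 - 4.3608/100) = 14478 × 0.956392 ≈ 13847 billion.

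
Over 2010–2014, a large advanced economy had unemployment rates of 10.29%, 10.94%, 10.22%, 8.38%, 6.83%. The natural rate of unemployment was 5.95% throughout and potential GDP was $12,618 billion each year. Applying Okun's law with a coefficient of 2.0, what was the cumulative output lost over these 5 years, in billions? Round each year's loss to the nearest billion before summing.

Year 2010: gap = -2.0 × (10.29 - 5.95) = -8.68%, loss ≈ 12618 × 8.68/100 ≈ 1095.
Year 2011: gap = -2.0 × (10.94 - 5.95) = -9.98%, loss ≈ 12618 × 9.98/100 ≈ 1259.
Year 2012: gap = -2.0 × (10.22 - 5.95) = -8.54%, loss ≈ 12618 × 8.54/100 ≈ 1078.
Year 2013: gap = -2.0 × (8.38 - 5.95) = -4.86%, loss ≈ 12618 × 4.86/100 ≈ 613.
Year 2014: gap = -2.0 × (6.83 - 5.95) = -1.76%, loss ≈ 12618 × 1.76/100 ≈ 222.
Total lost output = 1095 + 1259 + 1078 + 613 + 222 = 4267 billion.

$4,267 billion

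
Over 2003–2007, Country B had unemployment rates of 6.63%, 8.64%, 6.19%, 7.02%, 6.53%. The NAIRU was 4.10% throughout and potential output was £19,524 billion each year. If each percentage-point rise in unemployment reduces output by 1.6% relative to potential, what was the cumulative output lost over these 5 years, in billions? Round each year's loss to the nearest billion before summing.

£4,532 billion

Year 2003: gap = -1.6 × (6.63 - 4.1) = -4.048%, loss ≈ 19524 × 4.048/100 ≈ 790.
Year 2004: gap = -1.6 × (8.64 - 4.1) = -7.264%, loss ≈ 19524 × 7.264/100 ≈ 1418.
Year 2005: gap = -1.6 × (6.19 - 4.1) = -3.344%, loss ≈ 19524 × 3.344/100 ≈ 653.
Year 2006: gap = -1.6 × (7.02 - 4.1) = -4.672%, loss ≈ 19524 × 4.672/100 ≈ 912.
Year 2007: gap = -1.6 × (6.53 - 4.1) = -3.888%, loss ≈ 19524 × 3.888/100 ≈ 759.
Total lost output = 790 + 1418 + 653 + 912 + 759 = 4532 billion.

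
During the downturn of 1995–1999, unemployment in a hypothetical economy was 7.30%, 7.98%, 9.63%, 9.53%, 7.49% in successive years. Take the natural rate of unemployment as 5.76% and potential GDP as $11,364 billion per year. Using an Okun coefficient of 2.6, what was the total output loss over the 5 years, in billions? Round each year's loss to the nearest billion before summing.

$3,879 billion

Year 1995: gap = -2.6 × (7.3 - 5.76) = -4.004%, loss ≈ 11364 × 4.004/100 ≈ 455.
Year 1996: gap = -2.6 × (7.98 - 5.76) = -5.772%, loss ≈ 11364 × 5.772/100 ≈ 656.
Year 1997: gap = -2.6 × (9.63 - 5.76) = -10.062%, loss ≈ 11364 × 10.062/100 ≈ 1143.
Year 1998: gap = -2.6 × (9.53 - 5.76) = -9.802%, loss ≈ 11364 × 9.802/100 ≈ 1114.
Year 1999: gap = -2.6 × (7.49 - 5.76) = -4.498%, loss ≈ 11364 × 4.498/100 ≈ 511.
Total lost output = 455 + 656 + 1143 + 1114 + 511 = 3879 billion.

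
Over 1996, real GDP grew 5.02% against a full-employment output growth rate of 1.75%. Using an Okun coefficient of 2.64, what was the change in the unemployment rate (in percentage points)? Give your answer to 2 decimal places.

Growth-rate Okun's law: g_Y = g_Y* - β × Δu, so Δu = (g_Y* - g_Y)/β.
Δu = (1.75 - 5.02)/2.64 = -3.27/2.64 = -1.24 percentage points.

-1.24 percentage points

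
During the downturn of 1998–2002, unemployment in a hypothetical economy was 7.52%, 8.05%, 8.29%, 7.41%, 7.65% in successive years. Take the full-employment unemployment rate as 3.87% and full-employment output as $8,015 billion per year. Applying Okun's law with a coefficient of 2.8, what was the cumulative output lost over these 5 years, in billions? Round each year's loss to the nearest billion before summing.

Year 1998: gap = -2.8 × (7.52 - 3.87) = -10.22%, loss ≈ 8015 × 10.22/100 ≈ 819.
Year 1999: gap = -2.8 × (8.05 - 3.87) = -11.704%, loss ≈ 8015 × 11.704/100 ≈ 938.
Year 2000: gap = -2.8 × (8.29 - 3.87) = -12.376%, loss ≈ 8015 × 12.376/100 ≈ 992.
Year 2001: gap = -2.8 × (7.41 - 3.87) = -9.912%, loss ≈ 8015 × 9.912/100 ≈ 794.
Year 2002: gap = -2.8 × (7.65 - 3.87) = -10.584%, loss ≈ 8015 × 10.584/100 ≈ 848.
Total lost output = 819 + 938 + 992 + 794 + 848 = 4391 billion.

$4,391 billion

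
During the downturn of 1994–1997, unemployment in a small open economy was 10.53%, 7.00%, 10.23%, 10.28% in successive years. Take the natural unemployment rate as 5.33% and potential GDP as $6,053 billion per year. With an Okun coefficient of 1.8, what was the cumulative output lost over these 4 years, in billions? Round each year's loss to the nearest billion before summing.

$1,822 billion

Year 1994: gap = -1.8 × (10.53 - 5.33) = -9.36%, loss ≈ 6053 × 9.36/100 ≈ 567.
Year 1995: gap = -1.8 × (7 - 5.33) = -3.006%, loss ≈ 6053 × 3.006/100 ≈ 182.
Year 1996: gap = -1.8 × (10.23 - 5.33) = -8.82%, loss ≈ 6053 × 8.82/100 ≈ 534.
Year 1997: gap = -1.8 × (10.28 - 5.33) = -8.91%, loss ≈ 6053 × 8.91/100 ≈ 539.
Total lost output = 567 + 182 + 534 + 539 = 1822 billion.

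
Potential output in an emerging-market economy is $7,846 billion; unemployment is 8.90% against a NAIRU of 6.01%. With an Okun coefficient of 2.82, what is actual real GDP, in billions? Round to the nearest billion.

$7,207 billion

Unemployment gap = 8.9 - 6.01 = 2.89 points, so the output gap is -2.82 × 2.89 = -8.1498%.
Actual GDP = 7846 × (1 - 8.1498/100) = 7846 × 0.918502 ≈ 7207 billion.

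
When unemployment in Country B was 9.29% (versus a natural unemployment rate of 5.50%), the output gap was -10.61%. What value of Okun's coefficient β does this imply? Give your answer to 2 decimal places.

Okun's law: output gap = -β × (u - u*).
-10.61 = -β × (9.29 - 5.5) = -β × 3.79, so β = 10.61/3.79 = 2.80.

β ≈ 2.80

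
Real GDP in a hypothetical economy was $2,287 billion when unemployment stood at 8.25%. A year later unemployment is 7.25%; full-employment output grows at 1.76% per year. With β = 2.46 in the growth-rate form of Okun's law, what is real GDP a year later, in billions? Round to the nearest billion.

$2,384 billion

Δu = 7.25 - 8.25 = -1 point.
Okun's law (growth form): g_Y = g_Y* - β × Δu = 1.76 - 2.46 × (-1.00) = 1.76 + 2.46 = 4.22%.
Real GDP in the next year = 2287 × (1 + 4.22/100) = 2287 × 1.0422 ≈ 2384 billion.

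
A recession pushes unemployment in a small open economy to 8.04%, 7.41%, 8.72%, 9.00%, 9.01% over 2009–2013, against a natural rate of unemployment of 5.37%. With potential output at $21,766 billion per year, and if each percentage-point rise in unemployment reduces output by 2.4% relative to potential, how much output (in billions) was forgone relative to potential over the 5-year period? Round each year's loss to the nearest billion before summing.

$8,008 billion

Year 2009: gap = -2.4 × (8.04 - 5.37) = -6.408%, loss ≈ 21766 × 6.408/100 ≈ 1395.
Year 2010: gap = -2.4 × (7.41 - 5.37) = -4.896%, loss ≈ 21766 × 4.896/100 ≈ 1066.
Year 2011: gap = -2.4 × (8.72 - 5.37) = -8.04%, loss ≈ 21766 × 8.04/100 ≈ 1750.
Year 2012: gap = -2.4 × (9 - 5.37) = -8.712%, loss ≈ 21766 × 8.712/100 ≈ 1896.
Year 2013: gap = -2.4 × (9.01 - 5.37) = -8.736%, loss ≈ 21766 × 8.736/100 ≈ 1901.
Total lost output = 1395 + 1066 + 1750 + 1896 + 1901 = 8008 billion.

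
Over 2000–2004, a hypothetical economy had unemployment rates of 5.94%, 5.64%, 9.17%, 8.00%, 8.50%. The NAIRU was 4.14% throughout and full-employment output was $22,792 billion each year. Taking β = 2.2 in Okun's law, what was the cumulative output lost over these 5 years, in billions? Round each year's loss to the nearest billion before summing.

$8,298 billion

Year 2000: gap = -2.2 × (5.94 - 4.14) = -3.96%, loss ≈ 22792 × 3.96/100 ≈ 903.
Year 2001: gap = -2.2 × (5.64 - 4.14) = -3.3%, loss ≈ 22792 × 3.3/100 ≈ 752.
Year 2002: gap = -2.2 × (9.17 - 4.14) = -11.066%, loss ≈ 22792 × 11.066/100 ≈ 2522.
Year 2003: gap = -2.2 × (8 - 4.14) = -8.492%, loss ≈ 22792 × 8.492/100 ≈ 1935.
Year 2004: gap = -2.2 × (8.5 - 4.14) = -9.592%, loss ≈ 22792 × 9.592/100 ≈ 2186.
Total lost output = 903 + 752 + 2522 + 1935 + 2186 = 8298 billion.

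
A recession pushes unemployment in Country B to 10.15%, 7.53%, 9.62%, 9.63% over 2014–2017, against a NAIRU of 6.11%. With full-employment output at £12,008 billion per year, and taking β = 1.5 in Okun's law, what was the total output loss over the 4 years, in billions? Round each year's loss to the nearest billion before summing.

Year 2014: gap = -1.5 × (10.15 - 6.11) = -6.06%, loss ≈ 12008 × 6.06/100 ≈ 728.
Year 2015: gap = -1.5 × (7.53 - 6.11) = -2.13%, loss ≈ 12008 × 2.13/100 ≈ 256.
Year 2016: gap = -1.5 × (9.62 - 6.11) = -5.265%, loss ≈ 12008 × 5.265/100 ≈ 632.
Year 2017: gap = -1.5 × (9.63 - 6.11) = -5.28%, loss ≈ 12008 × 5.28/100 ≈ 634.
Total lost output = 728 + 256 + 632 + 634 = 2250 billion.

£2,250 billion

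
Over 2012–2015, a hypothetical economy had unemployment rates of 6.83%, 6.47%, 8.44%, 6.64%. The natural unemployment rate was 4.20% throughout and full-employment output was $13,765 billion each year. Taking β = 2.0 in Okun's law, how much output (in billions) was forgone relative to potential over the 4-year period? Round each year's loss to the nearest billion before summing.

Year 2012: gap = -2.0 × (6.83 - 4.2) = -5.26%, loss ≈ 13765 × 5.26/100 ≈ 724.
Year 2013: gap = -2.0 × (6.47 - 4.2) = -4.54%, loss ≈ 13765 × 4.54/100 ≈ 625.
Year 2014: gap = -2.0 × (8.44 - 4.2) = -8.48%, loss ≈ 13765 × 8.48/100 ≈ 1167.
Year 2015: gap = -2.0 × (6.64 - 4.2) = -4.88%, loss ≈ 13765 × 4.88/100 ≈ 672.
Total lost output = 724 + 625 + 1167 + 672 = 3188 billion.

$3,188 billion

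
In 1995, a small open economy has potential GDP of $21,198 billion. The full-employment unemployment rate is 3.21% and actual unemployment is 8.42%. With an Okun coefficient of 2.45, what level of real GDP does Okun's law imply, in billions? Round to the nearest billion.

$18,492 billion

Unemployment gap = 8.42 - 3.21 = 5.21 points, so the output gap is -2.45 × 5.21 = -12.7645%.
Actual GDP = 21198 × (1 - 12.7645/100) = 21198 × 0.872355 ≈ 18492 billion.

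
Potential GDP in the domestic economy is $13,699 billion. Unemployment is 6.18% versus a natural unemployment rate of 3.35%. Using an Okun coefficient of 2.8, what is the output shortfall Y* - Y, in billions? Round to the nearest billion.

Output gap = -2.8 × (6.18 - 3.35) = -2.8 × 2.83 = -7.924%.
Actual GDP ≈ 13699 × 0.92076 ≈ 12613 billion, so the shortfall is 13699 - 12613 = 1086 billion.

$1,086 billion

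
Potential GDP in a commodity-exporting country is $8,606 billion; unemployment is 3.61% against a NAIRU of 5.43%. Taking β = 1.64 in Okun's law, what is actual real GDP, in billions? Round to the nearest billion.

$8,863 billion

Unemployment gap = 3.61 - 5.43 = -1.82 points, so the output gap is -1.64 × (-1.82) = 2.9848%.
Actual GDP = 8606 × (1 + 2.9848/100) = 8606 × 1.029848 ≈ 8863 billion.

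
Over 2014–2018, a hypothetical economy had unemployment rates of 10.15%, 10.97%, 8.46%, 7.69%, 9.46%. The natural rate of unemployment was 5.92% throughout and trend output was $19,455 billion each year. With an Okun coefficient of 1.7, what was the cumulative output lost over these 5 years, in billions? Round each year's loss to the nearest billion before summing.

Year 2014: gap = -1.7 × (10.15 - 5.92) = -7.191%, loss ≈ 19455 × 7.191/100 ≈ 1399.
Year 2015: gap = -1.7 × (10.97 - 5.92) = -8.585%, loss ≈ 19455 × 8.585/100 ≈ 1670.
Year 2016: gap = -1.7 × (8.46 - 5.92) = -4.318%, loss ≈ 19455 × 4.318/100 ≈ 840.
Year 2017: gap = -1.7 × (7.69 - 5.92) = -3.009%, loss ≈ 19455 × 3.009/100 ≈ 585.
Year 2018: gap = -1.7 × (9.46 - 5.92) = -6.018%, loss ≈ 19455 × 6.018/100 ≈ 1171.
Total lost output = 1399 + 1670 + 840 + 585 + 1171 = 5665 billion.

$5,665 billion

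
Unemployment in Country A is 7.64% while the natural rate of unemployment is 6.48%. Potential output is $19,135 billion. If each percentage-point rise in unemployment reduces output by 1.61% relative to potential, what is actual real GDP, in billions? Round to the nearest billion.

$18,778 billion

Unemployment gap = 7.64 - 6.48 = 1.16 points, so the output gap is -1.61 × 1.16 = -1.8676%.
Actual GDP = 19135 × (1 - 1.8676/100) = 19135 × 0.981324 ≈ 18778 billion.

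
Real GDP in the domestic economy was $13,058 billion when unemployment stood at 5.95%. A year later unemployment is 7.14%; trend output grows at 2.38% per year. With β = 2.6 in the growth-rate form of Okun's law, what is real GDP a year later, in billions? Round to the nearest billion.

$12,965 billion

Δu = 7.14 - 5.95 = 1.19 points.
Okun's law (growth form): g_Y = g_Y* - β × Δu = 2.38 - 2.6 × (1.19) = 2.38 - 3.094 = -0.714%.
Real GDP in the next year = 13058 × (1 - 0.714/100) = 13058 × 0.99286 ≈ 12965 billion.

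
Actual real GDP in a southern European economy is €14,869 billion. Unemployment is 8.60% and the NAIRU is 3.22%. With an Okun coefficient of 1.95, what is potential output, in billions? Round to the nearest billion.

Unemployment gap = 8.6 - 3.22 = 5.38 points, so output gap = -1.95 × 5.38 = -10.491%.
Since Y = Y* × (1 + gap/100), Y* = 14869/0.89509 ≈ 16612 billion.

€16,612 billion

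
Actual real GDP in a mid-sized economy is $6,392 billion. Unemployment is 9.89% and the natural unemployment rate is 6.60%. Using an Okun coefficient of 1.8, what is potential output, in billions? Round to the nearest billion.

$6,794 billion

Unemployment gap = 9.89 - 6.6 = 3.29 points, so output gap = -1.8 × 3.29 = -5.922%.
Since Y = Y* × (1 + gap/100), Y* = 6392/0.94078 ≈ 6794 billion.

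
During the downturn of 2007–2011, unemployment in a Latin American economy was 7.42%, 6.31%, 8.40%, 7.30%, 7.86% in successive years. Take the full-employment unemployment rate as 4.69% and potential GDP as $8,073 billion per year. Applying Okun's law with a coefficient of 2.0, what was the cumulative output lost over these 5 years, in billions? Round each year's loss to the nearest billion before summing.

Year 2007: gap = -2.0 × (7.42 - 4.69) = -5.46%, loss ≈ 8073 × 5.46/100 ≈ 441.
Year 2008: gap = -2.0 × (6.31 - 4.69) = -3.24%, loss ≈ 8073 × 3.24/100 ≈ 262.
Year 2009: gap = -2.0 × (8.4 - 4.69) = -7.42%, loss ≈ 8073 × 7.42/100 ≈ 599.
Year 2010: gap = -2.0 × (7.3 - 4.69) = -5.22%, loss ≈ 8073 × 5.22/100 ≈ 421.
Year 2011: gap = -2.0 × (7.86 - 4.69) = -6.34%, loss ≈ 8073 × 6.34/100 ≈ 512.
Total lost output = 441 + 262 + 599 + 421 + 512 = 2235 billion.

$2,235 billion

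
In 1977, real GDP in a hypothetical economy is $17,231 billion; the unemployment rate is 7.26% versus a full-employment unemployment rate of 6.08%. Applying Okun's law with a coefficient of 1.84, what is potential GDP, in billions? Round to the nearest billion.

$17,613 billion

Unemployment gap = 7.26 - 6.08 = 1.18 points, so output gap = -1.84 × 1.18 = -2.1712%.
Since Y = Y* × (1 + gap/100), Y* = 17231/0.978288 ≈ 17613 billion.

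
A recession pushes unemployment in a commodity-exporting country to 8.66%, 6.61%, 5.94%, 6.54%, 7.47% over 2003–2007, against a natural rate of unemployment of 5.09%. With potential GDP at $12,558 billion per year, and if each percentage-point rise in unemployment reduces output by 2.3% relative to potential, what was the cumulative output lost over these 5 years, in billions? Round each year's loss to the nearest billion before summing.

Year 2003: gap = -2.3 × (8.66 - 5.09) = -8.211%, loss ≈ 12558 × 8.211/100 ≈ 1031.
Year 2004: gap = -2.3 × (6.61 - 5.09) = -3.496%, loss ≈ 12558 × 3.496/100 ≈ 439.
Year 2005: gap = -2.3 × (5.94 - 5.09) = -1.955%, loss ≈ 12558 × 1.955/100 ≈ 246.
Year 2006: gap = -2.3 × (6.54 - 5.09) = -3.335%, loss ≈ 12558 × 3.335/100 ≈ 419.
Year 2007: gap = -2.3 × (7.47 - 5.09) = -5.474%, loss ≈ 12558 × 5.474/100 ≈ 687.
Total lost output = 1031 + 439 + 246 + 419 + 687 = 2822 billion.

$2,822 billion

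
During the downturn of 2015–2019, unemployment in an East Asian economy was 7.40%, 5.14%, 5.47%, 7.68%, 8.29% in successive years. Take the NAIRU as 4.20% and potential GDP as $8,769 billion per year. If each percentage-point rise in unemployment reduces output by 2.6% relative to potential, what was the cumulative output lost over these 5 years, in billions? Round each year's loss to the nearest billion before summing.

$2,959 billion

Year 2015: gap = -2.6 × (7.4 - 4.2) = -8.32%, loss ≈ 8769 × 8.32/100 ≈ 730.
Year 2016: gap = -2.6 × (5.14 - 4.2) = -2.444%, loss ≈ 8769 × 2.444/100 ≈ 214.
Year 2017: gap = -2.6 × (5.47 - 4.2) = -3.302%, loss ≈ 8769 × 3.302/100 ≈ 290.
Year 2018: gap = -2.6 × (7.68 - 4.2) = -9.048%, loss ≈ 8769 × 9.048/100 ≈ 793.
Year 2019: gap = -2.6 × (8.29 - 4.2) = -10.634%, loss ≈ 8769 × 10.634/100 ≈ 932.
Total lost output = 730 + 214 + 290 + 793 + 932 = 2959 billion.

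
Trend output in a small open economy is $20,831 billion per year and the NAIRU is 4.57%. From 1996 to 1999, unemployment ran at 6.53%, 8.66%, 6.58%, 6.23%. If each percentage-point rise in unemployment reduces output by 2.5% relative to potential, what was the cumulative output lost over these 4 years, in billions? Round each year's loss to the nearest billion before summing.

Year 1996: gap = -2.5 × (6.53 - 4.57) = -4.9%, loss ≈ 20831 × 4.9/100 ≈ 1021.
Year 1997: gap = -2.5 × (8.66 - 4.57) = -10.225%, loss ≈ 20831 × 10.225/100 ≈ 2130.
Year 1998: gap = -2.5 × (6.58 - 4.57) = -5.025%, loss ≈ 20831 × 5.025/100 ≈ 1047.
Year 1999: gap = -2.5 × (6.23 - 4.57) = -4.15%, loss ≈ 20831 × 4.15/100 ≈ 864.
Total lost output = 1021 + 2130 + 1047 + 864 = 5062 billion.

$5,062 billion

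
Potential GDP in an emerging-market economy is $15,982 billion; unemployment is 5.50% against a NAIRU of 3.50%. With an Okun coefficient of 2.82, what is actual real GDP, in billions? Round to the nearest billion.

Unemployment gap = 5.5 - 3.5 = 2 points, so the output gap is -2.82 × 2 = -5.64%.
Actual GDP = 15982 × (1 - 5.64/100) = 15982 × 0.9436 ≈ 15081 billion.

$15,081 billion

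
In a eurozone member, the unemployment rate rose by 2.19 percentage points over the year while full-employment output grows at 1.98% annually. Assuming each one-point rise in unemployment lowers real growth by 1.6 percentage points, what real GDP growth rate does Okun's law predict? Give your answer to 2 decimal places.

Growth-rate Okun's law: g_Y = g_Y* - β × Δu.
g_Y = 1.98 - 1.6 × (2.19) = 1.98 - 3.504 = -1.524%, i.e. -1.52% to 2 d.p.

-1.52%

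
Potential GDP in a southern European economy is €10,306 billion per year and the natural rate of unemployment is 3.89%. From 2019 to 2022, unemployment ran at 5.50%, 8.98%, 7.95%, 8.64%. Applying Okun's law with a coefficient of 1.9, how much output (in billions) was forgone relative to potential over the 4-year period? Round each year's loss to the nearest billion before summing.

Year 2019: gap = -1.9 × (5.5 - 3.89) = -3.059%, loss ≈ 10306 × 3.059/100 ≈ 315.
Year 2020: gap = -1.9 × (8.98 - 3.89) = -9.671%, loss ≈ 10306 × 9.671/100 ≈ 997.
Year 2021: gap = -1.9 × (7.95 - 3.89) = -7.714%, loss ≈ 10306 × 7.714/100 ≈ 795.
Year 2022: gap = -1.9 × (8.64 - 3.89) = -9.025%, loss ≈ 10306 × 9.025/100 ≈ 930.
Total lost output = 315 + 997 + 795 + 930 = 3037 billion.

€3,037 billion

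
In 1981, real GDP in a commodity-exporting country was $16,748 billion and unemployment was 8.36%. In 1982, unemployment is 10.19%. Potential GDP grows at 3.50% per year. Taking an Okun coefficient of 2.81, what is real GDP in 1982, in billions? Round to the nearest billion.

$16,473 billion

Δu = 10.19 - 8.36 = 1.83 points.
Okun's law (growth form): g_Y = g_Y* - β × Δu = 3.50 - 2.81 × (1.83) = 3.5 - 5.1423 = -1.6423%.
Real GDP in the next year = 16748 × (1 - 1.6423/100) = 16748 × 0.983577 ≈ 16473 billion.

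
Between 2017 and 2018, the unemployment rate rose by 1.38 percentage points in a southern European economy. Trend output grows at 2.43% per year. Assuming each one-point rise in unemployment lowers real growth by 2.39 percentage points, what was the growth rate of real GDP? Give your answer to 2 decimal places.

-0.87%

Growth-rate Okun's law: g_Y = g_Y* - β × Δu.
g_Y = 2.43 - 2.39 × (1.38) = 2.43 - 3.2982 = -0.8682%, i.e. -0.87% to 2 d.p.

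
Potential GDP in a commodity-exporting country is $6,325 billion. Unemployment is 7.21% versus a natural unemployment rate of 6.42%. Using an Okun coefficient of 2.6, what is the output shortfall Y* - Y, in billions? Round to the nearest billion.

Output gap = -2.6 × (7.21 - 6.42) = -2.6 × 0.79 = -2.054%.
Actual GDP ≈ 6325 × 0.97946 ≈ 6195 billion, so the shortfall is 6325 - 6195 = 130 billion.

$130 billion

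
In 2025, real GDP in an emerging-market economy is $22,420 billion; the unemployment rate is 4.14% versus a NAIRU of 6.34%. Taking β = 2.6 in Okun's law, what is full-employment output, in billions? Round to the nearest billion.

Unemployment gap = 4.14 - 6.34 = -2.2 points, so output gap = -2.6 × (-2.2) = 5.72%.
Since Y = Y* × (1 + gap/100), Y* = 22420/1.0572 ≈ 21207 billion.

$21,207 billion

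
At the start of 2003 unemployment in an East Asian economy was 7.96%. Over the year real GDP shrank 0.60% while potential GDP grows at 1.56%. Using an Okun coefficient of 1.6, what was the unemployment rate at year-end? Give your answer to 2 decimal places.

9.31%

Growth-rate Okun's law: g_Y = g_Y* - β × Δu, so Δu = (g_Y* - g_Y)/β.
Δu = (1.56 + 0.6)/1.6 = 2.16/1.6 = 1.35 percentage points.
Year-end unemployment = 7.96 + 1.35 = 9.31%.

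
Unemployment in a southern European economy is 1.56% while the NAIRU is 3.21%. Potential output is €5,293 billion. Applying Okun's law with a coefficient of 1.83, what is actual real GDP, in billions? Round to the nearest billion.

€5,453 billion

Unemployment gap = 1.56 - 3.21 = -1.65 points, so the output gap is -1.83 × (-1.65) = 3.0195%.
Actual GDP = 5293 × (1 + 3.0195/100) = 5293 × 1.030195 ≈ 5453 billion.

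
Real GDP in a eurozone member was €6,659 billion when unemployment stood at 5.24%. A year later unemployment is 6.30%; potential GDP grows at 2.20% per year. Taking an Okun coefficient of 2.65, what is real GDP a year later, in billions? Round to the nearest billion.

€6,618 billion

Δu = 6.3 - 5.24 = 1.06 points.
Okun's law (growth form): g_Y = g_Y* - β × Δu = 2.20 - 2.65 × (1.06) = 2.2 - 2.809 = -0.609%.
Real GDP in the next year = 6659 × (1 - 0.609/100) = 6659 × 0.99391 ≈ 6618 billion.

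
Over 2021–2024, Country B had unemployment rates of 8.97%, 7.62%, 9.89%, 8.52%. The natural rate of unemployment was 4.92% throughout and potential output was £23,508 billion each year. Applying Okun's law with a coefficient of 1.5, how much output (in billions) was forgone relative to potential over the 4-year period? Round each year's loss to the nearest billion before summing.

Year 2021: gap = -1.5 × (8.97 - 4.92) = -6.075%, loss ≈ 23508 × 6.075/100 ≈ 1428.
Year 2022: gap = -1.5 × (7.62 - 4.92) = -4.05%, loss ≈ 23508 × 4.05/100 ≈ 952.
Year 2023: gap = -1.5 × (9.89 - 4.92) = -7.455%, loss ≈ 23508 × 7.455/100 ≈ 1753.
Year 2024: gap = -1.5 × (8.52 - 4.92) = -5.4%, loss ≈ 23508 × 5.4/100 ≈ 1269.
Total lost output = 1428 + 952 + 1753 + 1269 = 5402 billion.

£5,402 billion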